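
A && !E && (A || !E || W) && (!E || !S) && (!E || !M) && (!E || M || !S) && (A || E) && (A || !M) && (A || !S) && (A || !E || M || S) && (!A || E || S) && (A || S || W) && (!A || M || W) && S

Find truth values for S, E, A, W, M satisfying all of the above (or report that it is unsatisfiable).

Unit clause (A) forces A = True.
Unit clause (!E) forces E = False.
In (!A || E || S) only S is left, so S = True.
Set W = False.
  then (!A || M || W) forces M = True.
All clauses satisfied.

S = True, E = False, A = True, W = False, M = True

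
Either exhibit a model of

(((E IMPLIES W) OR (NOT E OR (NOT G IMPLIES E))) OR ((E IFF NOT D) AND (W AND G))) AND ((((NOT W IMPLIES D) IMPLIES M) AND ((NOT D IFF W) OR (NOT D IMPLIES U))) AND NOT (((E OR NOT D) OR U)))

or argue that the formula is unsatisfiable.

U = False, D = True, G = True, E = False, W = True, M = True

  ((E IMPLIES W) OR (NOT E OR (NOT G IMPLIES E))) OR ((E IFF NOT D) AND (W AND G)) = True
    (E IMPLIES W) OR (NOT E OR (NOT G IMPLIES E)) = True
      E IMPLIES W = True
      NOT E OR (NOT G IMPLIES E) = True
        NOT E = True
        NOT G IMPLIES E = True
          NOT G = False
    (E IFF NOT D) AND (W AND G) = True
      E IFF NOT D = True
        NOT D = False
      W AND G = True
  (((NOT W IMPLIES D) IMPLIES M) AND ((NOT D IFF W) OR (NOT D IMPLIES U))) AND NOT (((E OR NOT D) OR U)) = True
    ((NOT W IMPLIES D) IMPLIES M) AND ((NOT D IFF W) OR (NOT D IMPLIES U)) = True
      (NOT W IMPLIES D) IMPLIES M = True
        NOT W IMPLIES D = True
          NOT W = False
      (NOT D IFF W) OR (NOT D IMPLIES U) = True
        NOT D IFF W = False
          NOT D = False
        NOT D IMPLIES U = True
          NOT D = False
    NOT (((E OR NOT D) OR U)) = True
      (E OR NOT D) OR U = False
        E OR NOT D = False
          NOT D = False
Both conjuncts True, so the formula holds.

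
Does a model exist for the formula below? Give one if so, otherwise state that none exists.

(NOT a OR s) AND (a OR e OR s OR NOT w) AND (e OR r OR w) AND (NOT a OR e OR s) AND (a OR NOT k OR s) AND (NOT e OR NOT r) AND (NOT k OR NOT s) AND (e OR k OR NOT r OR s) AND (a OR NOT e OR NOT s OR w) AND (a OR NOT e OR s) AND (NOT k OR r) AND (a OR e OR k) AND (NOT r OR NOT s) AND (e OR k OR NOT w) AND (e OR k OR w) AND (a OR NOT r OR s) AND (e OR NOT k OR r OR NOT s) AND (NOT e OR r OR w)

k: False; e: True; a: False; s: True; r: False; w: True

Try k = True:
  (NOT k OR NOT s) forces s = False.
  (NOT a OR s) forces a = False.
  clause (a OR NOT k OR s) is falsified — backtrack.
So k = False.
Set e = True.
  then (NOT e OR NOT r) forces r = False.
  then (NOT e OR r OR w) forces w = True.
Set a = False.
  then (a OR NOT e OR s) forces s = True.
All clauses satisfied.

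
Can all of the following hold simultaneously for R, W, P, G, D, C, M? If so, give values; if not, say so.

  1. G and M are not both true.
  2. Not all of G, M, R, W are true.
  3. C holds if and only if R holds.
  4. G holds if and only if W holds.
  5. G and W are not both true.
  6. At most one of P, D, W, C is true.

R = False, W = False, P = False, G = False, D = False, C = False, M = True

  (1) G=F, M=T — not both ✓
  (2) {G, M, R, W}: 1/4 true — not all ✓
  (3) C=F, R=F — same ✓
  (4) G=F, W=F — same ✓
  (5) G=F, W=F — not both ✓
  (6) {P, D, W, C}: 0 true — at most one ✓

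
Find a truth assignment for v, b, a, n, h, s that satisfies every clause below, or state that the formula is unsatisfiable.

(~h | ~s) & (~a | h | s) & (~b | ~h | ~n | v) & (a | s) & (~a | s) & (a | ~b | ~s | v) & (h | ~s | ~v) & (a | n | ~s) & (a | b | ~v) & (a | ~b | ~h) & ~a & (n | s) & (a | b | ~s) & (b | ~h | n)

Case a = True:
  Clause (~a) is falsified — contradiction.
Case a = False:
  (a | s) forces s = True.
  (~h | ~s) forces h = False.
  (h | ~s | ~v) forces v = False.
  (a | ~b | ~s | v) forces b = False.
  Clause (a | b | ~s) is falsified — contradiction.
Both cases fail, so the formula is unsatisfiable.

Unsatisfiable — no assignment works.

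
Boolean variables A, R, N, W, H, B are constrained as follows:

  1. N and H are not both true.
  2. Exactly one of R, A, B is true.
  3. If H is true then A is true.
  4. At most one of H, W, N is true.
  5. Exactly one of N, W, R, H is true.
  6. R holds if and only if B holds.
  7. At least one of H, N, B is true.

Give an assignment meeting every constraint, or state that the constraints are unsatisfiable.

A: True; R: False; N: True; W: False; H: False; B: False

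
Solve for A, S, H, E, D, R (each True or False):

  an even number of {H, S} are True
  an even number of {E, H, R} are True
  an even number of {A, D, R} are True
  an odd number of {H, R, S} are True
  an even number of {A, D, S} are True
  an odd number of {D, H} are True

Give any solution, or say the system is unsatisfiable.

A = True, S = True, H = True, E = False, D = False, R = True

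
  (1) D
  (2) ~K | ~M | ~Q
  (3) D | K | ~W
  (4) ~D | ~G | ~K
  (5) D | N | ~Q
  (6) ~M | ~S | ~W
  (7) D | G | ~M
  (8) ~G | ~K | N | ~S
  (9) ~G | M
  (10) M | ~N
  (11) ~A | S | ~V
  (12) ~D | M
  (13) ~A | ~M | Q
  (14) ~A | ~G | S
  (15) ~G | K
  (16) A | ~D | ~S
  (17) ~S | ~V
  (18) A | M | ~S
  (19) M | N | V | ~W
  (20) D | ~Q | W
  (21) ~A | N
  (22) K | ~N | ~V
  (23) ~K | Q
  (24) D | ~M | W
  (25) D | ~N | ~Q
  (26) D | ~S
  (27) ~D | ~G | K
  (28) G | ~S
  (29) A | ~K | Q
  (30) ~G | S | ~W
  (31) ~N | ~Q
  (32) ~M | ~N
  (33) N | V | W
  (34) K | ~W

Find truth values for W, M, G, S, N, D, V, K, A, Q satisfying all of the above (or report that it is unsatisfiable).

W=F, M=T, G=F, S=F, N=F, D=T, V=T, K=F, A=F, Q=F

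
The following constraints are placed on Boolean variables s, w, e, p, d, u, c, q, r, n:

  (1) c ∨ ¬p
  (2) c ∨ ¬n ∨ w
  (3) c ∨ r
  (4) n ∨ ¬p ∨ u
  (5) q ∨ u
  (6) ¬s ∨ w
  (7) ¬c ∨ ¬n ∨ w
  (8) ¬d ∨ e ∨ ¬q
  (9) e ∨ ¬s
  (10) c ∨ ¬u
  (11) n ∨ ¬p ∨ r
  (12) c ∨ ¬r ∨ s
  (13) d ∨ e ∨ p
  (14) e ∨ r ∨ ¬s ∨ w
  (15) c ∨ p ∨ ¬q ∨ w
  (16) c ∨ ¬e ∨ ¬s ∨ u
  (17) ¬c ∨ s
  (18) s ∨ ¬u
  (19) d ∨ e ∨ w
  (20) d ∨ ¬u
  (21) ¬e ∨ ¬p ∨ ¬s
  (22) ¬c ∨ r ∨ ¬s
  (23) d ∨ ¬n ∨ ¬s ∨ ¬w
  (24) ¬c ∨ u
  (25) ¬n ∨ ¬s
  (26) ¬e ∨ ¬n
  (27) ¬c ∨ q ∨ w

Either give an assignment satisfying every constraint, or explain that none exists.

s = True, w = True, e = True, p = False, d = True, u = True, c = True, q = True, r = True, n = False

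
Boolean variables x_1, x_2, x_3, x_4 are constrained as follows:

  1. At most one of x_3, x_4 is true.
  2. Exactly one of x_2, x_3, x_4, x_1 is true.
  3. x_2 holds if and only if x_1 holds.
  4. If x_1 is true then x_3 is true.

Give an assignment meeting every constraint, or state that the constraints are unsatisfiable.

x_1 = False; x_2 = False; x_3 = False; x_4 = True

  (1) {x_3, x_4}: 1 true — at most one ✓
  (2) {x_2, x_3, x_4, x_1}: 1 true — exactly one ✓
  (3) x_2=F, x_1=F — same ✓
  (4) x_1=F ⇒ x_3: vacuous ✓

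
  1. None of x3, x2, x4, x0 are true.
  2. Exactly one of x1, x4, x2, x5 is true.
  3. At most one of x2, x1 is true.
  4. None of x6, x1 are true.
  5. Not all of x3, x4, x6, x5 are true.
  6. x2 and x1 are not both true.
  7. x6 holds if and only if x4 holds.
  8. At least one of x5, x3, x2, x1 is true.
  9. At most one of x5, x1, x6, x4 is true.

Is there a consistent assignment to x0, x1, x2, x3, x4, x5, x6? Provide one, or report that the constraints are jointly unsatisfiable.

x0 = False, x1 = False, x2 = False, x3 = False, x4 = False, x5 = True, x6 = False

  (1) {x3, x2, x4, x0}: 0 true — none ✓
  (2) {x1, x4, x2, x5}: 1 true — exactly one ✓
  (3) {x2, x1}: 0 true — at most one ✓
  (4) {x6, x1}: 0 true — none ✓
  (5) {x3, x4, x6, x5}: 1/4 true — not all ✓
  (6) x2=F, x1=F — not both ✓
  (7) x6=F, x4=F — same ✓
  (8) {x5, x3, x2, x1}: 1 true — at least one ✓
  (9) {x5, x1, x6, x4}: 1 true — at most one ✓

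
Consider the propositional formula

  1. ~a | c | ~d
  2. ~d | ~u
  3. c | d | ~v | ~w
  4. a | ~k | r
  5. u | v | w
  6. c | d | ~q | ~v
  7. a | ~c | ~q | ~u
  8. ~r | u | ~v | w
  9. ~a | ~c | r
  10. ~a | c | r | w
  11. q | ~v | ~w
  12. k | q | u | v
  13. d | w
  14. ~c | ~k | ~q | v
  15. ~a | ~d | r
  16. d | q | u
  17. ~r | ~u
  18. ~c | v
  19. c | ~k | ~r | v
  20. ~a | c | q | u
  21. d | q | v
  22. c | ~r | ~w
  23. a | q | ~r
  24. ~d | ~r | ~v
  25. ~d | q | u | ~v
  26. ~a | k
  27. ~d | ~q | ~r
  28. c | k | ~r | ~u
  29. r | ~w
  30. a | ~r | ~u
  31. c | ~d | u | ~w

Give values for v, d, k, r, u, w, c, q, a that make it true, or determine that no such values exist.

v = True, d = True, k = False, r = False, u = False, w = False, c = True, q = True, a = False

Set v = True.
Set d = True.
  then (~d | ~u) forces u = False.
  then (~d | ~r | ~v) forces r = False.
  then (~d | q | u | ~v) forces q = True.
  then (r | ~w) forces w = False.
  then (~a | ~d | r) forces a = False.
  then (a | ~k | r) forces k = False.
Set c = True.
All clauses satisfied.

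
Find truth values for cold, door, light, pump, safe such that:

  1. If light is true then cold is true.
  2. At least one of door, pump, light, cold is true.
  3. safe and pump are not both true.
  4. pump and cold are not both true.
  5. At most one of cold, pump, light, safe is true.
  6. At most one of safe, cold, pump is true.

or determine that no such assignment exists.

cold=T; door=T; light=F; pump=F; safe=F

  (1) light=F ⇒ cold: vacuous ✓
  (2) {door, pump, light, cold}: 2 true — at least one ✓
  (3) safe=F, pump=F — not both ✓
  (4) pump=F, cold=T — not both ✓
  (5) {cold, pump, light, safe}: 1 true — at most one ✓
  (6) {safe, cold, pump}: 1 true — at most one ✓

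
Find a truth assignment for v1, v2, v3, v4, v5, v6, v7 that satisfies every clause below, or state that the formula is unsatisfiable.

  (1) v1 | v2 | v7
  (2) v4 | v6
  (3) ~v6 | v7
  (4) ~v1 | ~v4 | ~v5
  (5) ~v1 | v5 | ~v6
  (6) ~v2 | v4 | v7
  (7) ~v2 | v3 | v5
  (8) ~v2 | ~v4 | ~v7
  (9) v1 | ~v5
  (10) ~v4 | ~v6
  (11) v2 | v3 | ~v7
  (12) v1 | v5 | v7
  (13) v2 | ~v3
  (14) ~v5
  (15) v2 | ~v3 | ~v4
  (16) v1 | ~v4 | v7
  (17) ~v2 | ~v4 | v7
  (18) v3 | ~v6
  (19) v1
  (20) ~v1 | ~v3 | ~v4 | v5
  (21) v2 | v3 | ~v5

Unit clause (~v5) forces v5 = False.
Unit clause (v1) forces v1 = True.
In (~v1 | v5 | ~v6) only ~v6 is left, so v6 = False.
In (v4 | v6) only v4 is left, so v4 = True.
In (~v1 | ~v3 | ~v4 | v5) only ~v3 is left, so v3 = False.
In (~v2 | v3 | v5) only ~v2 is left, so v2 = False.
In (v2 | v3 | ~v7) only ~v7 is left, so v7 = False.
All clauses satisfied.

v1=T; v2=F; v3=F; v4=T; v5=F; v6=F; v7=F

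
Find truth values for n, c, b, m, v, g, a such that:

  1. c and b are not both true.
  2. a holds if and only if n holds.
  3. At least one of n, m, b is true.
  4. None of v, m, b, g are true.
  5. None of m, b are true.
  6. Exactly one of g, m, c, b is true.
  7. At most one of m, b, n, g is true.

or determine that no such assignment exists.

n: True, c: True, b: False, m: False, v: False, g: False, a: True

  (1) c=T, b=F — not both ✓
  (2) a=T, n=T — same ✓
  (3) {n, m, b}: 1 true — at least one ✓
  (4) {v, m, b, g}: 0 true — none ✓
  (5) {m, b}: 0 true — none ✓
  (6) {g, m, c, b}: 1 true — exactly one ✓
  (7) {m, b, n, g}: 1 true — at most one ✓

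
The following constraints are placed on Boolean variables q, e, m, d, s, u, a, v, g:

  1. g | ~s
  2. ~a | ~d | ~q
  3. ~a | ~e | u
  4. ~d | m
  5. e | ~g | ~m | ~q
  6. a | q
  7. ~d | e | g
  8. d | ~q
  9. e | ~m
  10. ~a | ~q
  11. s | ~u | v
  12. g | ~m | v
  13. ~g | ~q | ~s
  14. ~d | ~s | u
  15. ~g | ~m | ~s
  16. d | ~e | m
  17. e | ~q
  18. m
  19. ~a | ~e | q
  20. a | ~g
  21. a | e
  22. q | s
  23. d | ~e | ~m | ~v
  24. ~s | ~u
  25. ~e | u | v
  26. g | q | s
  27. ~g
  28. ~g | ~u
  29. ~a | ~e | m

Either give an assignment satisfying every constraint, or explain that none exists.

Unit clause (m) forces m = True.
Unit clause (~g) forces g = False.
In (g | ~s) only ~s is left, so s = False.
In (e | ~m) only e is left, so e = True.
In (g | ~m | v) only v is left, so v = True.
In (q | s) only q is left, so q = True.
In (d | ~e | ~m | ~v) only d is left, so d = True.
In (~a | ~d | ~q) only ~a is left, so a = False.
Set u = False.
All clauses satisfied.

q=T, e=T, m=T, d=T, s=F, u=F, a=F, v=T, g=F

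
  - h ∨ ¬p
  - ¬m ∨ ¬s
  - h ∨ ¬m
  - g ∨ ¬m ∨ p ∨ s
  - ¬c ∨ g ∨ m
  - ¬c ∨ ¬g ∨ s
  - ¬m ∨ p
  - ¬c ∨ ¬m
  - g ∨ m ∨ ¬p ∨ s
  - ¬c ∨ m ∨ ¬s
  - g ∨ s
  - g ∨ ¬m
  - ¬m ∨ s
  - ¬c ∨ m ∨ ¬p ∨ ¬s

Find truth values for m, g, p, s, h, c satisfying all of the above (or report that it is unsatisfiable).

Set m = False.
Set g = True.
Set p = False.
Set s = False.
  then (¬c ∨ ¬g ∨ s) forces c = False.
Set h = True.
All clauses satisfied.

m = False; g = True; p = False; s = False; h = True; c = False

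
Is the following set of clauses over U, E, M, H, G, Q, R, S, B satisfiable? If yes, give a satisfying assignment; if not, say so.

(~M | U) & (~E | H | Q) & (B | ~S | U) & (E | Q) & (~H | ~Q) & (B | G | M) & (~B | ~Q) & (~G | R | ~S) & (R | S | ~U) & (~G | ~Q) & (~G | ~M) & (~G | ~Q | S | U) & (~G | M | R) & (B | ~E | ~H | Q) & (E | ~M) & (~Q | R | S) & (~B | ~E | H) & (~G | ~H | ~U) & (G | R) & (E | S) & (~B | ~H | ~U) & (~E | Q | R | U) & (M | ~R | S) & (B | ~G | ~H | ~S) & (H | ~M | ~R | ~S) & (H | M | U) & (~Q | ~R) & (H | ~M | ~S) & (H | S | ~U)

U = False; E = True; M = False; H = True; G = False; Q = False; R = True; S = True; B = True

Set U = False.
  then (~M | U) forces M = False.
  then (H | M | U) forces H = True.
  then (~H | ~Q) forces Q = False.
  then (E | Q) forces E = True.
  then (B | ~E | ~H | Q) forces B = True.
  then (~E | Q | R | U) forces R = True.
  then (M | ~R | S) forces S = True.
Set G = False.
All clauses satisfied.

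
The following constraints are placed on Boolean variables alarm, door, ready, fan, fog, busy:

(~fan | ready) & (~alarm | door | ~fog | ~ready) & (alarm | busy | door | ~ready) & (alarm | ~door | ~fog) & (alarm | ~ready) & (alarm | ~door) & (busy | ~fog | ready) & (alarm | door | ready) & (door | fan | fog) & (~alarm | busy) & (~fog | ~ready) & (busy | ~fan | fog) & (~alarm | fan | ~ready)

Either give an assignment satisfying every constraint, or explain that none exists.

Try alarm = False:
  (alarm | ~ready) forces ready = False.
  (~fan | ready) forces fan = False.
  (alarm | ~door) forces door = False.
  clause (alarm | door | ready) is falsified — backtrack.
So alarm = True.
  then (~alarm | busy) forces busy = True.
Set door = False.
Set ready = True.
  then (~alarm | door | ~fog | ~ready) forces fog = False.
  then (door | fan | fog) forces fan = True.
All clauses satisfied.

alarm = True, door = False, ready = True, fan = True, fog = False, busy = True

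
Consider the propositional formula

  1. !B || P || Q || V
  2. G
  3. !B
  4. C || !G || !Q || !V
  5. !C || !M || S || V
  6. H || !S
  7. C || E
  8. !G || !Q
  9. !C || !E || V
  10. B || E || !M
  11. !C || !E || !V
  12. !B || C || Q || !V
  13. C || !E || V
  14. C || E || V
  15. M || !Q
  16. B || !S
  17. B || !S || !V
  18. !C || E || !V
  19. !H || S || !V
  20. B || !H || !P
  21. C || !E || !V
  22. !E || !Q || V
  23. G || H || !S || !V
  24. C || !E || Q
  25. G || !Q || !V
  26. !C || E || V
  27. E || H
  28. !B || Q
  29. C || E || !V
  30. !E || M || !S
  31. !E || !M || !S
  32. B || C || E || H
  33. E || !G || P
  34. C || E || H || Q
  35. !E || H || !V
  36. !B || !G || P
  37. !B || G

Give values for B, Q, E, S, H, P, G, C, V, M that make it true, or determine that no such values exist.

Unsatisfiable — no assignment works.

Case B = True:
  Clause (!B) is falsified — contradiction.
Case B = False:
  (G) forces G = True.
  (!G || !Q) forces Q = False.
  (B || !S) forces S = False.
  If E = True:
    (C || !E || Q) forces C = True.
    (!C || !E || V) forces V = True.
    clause (!C || !E || !V) is falsified.
  If E = False:
    (C || E) forces C = True.
    (B || E || !M) forces M = False.
    (!C || E || !V) forces V = False.
    clause (!C || E || V) is falsified.
  Every sub-case reaches a contradiction.
Both cases fail, so the formula is unsatisfiable.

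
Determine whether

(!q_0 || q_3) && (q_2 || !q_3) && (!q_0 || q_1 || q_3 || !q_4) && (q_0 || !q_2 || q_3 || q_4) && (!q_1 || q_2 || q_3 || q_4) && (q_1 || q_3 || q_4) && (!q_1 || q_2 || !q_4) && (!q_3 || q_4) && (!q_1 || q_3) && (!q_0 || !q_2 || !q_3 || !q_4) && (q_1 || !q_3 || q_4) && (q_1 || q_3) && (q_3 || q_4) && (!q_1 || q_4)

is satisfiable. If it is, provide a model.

Set q_0 = False.
Set q_1 = False.
  then (q_1 || q_3) forces q_3 = True.
  then (q_2 || !q_3) forces q_2 = True.
  then (!q_3 || q_4) forces q_4 = True.
All clauses satisfied.

q_0: False, q_1: False, q_2: True, q_3: True, q_4: True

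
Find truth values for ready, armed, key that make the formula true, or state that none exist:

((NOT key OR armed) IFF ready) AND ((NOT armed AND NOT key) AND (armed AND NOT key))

Case armed = True: the conjunct NOT armed is False.
Case armed = False: the conjunct armed is False.
Both cases fail — unsatisfiable.

No satisfying assignment exists.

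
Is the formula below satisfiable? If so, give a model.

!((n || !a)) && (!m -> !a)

a=T; m=T; n=F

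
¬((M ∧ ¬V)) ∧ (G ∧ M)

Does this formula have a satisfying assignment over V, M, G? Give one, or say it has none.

V: True, M: True, G: True

  ¬((M ∧ ¬V)) = True
    M ∧ ¬V = False
      ¬V = False
  G ∧ M = True
Both conjuncts True, so the formula holds.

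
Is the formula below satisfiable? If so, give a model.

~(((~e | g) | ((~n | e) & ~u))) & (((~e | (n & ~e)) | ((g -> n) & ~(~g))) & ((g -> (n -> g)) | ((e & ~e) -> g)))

The formula is unsatisfiable.

Case e = True: the formula simplifies to ~((g | ~u)) & ((g -> n) & ~(~g)).
  g = True: the conjunct ~((g | ~u)) becomes ~((True | ~u)) = False.
  g = False: the conjunct ~(~g) becomes ~(~False) = False.
Case e = False: the conjunct ~(((~e | g) | ((~n | e) & ~u))) becomes ~((True | (~n & ~u))) = False.
Both cases fail — unsatisfiable.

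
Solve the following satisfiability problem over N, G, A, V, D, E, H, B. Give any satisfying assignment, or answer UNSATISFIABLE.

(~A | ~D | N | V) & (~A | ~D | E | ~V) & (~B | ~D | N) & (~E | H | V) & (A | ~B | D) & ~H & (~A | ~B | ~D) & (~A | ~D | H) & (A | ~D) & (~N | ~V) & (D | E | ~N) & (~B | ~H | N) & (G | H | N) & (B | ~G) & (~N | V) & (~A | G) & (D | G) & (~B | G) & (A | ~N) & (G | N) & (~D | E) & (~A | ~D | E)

Unit clause (~H) forces H = False.
Try N = True:
  (~N | ~V) forces V = False.
  clause (~N | V) is falsified — backtrack.
So N = False.
  then (G | H | N) forces G = True.
  then (B | ~G) forces B = True.
  then (~B | ~D | N) forces D = False.
  then (A | ~B | D) forces A = True.
Set V = False.
  then (~E | H | V) forces E = False.
All clauses satisfied.

N = False, G = True, A = True, V = False, D = False, E = False, H = False, B = True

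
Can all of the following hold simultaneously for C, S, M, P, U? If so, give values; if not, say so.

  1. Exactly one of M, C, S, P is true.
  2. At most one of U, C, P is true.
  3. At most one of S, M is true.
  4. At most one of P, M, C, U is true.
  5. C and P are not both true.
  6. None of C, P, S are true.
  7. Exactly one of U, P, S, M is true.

C: False, S: False, M: True, P: False, U: False

  (1) {M, C, S, P}: 1 true — exactly one ✓
  (2) {U, C, P}: 0 true — at most one ✓
  (3) {S, M}: 1 true — at most one ✓
  (4) {P, M, C, U}: 1 true — at most one ✓
  (5) C=F, P=F — not both ✓
  (6) {C, P, S}: 0 true — none ✓
  (7) {U, P, S, M}: 1 true — exactly one ✓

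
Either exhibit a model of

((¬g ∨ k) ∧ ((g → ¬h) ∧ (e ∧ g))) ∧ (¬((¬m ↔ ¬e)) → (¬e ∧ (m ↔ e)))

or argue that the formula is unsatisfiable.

h: False, e: True, k: True, m: True, g: True

  (¬g ∨ k) ∧ ((g → ¬h) ∧ (e ∧ g)) = True
    ¬g ∨ k = True
      ¬g = False
    (g → ¬h) ∧ (e ∧ g) = True
      g → ¬h = True
        ¬h = True
      e ∧ g = True
  ¬((¬m ↔ ¬e)) → (¬e ∧ (m ↔ e)) = True
    ¬((¬m ↔ ¬e)) = False
      ¬m ↔ ¬e = True
        ¬m = False
        ¬e = False
    ¬e ∧ (m ↔ e) = False
      ¬e = False
      m ↔ e = True
Both conjuncts True, so the formula holds.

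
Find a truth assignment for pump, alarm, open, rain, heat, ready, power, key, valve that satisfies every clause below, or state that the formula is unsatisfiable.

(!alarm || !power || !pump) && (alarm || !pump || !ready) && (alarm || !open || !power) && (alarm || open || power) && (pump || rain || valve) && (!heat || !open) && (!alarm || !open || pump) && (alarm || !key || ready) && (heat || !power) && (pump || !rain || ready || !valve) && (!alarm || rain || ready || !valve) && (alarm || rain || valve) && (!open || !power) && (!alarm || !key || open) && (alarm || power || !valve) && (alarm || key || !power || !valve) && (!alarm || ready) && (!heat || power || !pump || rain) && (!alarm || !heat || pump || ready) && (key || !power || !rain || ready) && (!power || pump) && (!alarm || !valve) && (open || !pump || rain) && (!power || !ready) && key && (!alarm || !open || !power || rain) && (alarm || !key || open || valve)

pump=F, alarm=F, open=T, rain=T, heat=F, ready=T, power=F, key=T, valve=F

Unit clause (key) forces key = True.
Set pump = False.
  then (!power || pump) forces power = False.
Try alarm = True:
  (!alarm || !open || pump) forces open = False.
  clause (!alarm || !key || open) is falsified — backtrack.
So alarm = False.
  then (alarm || open || power) forces open = True.
  then (!heat || !open) forces heat = False.
  then (alarm || !key || ready) forces ready = True.
  then (alarm || power || !valve) forces valve = False.
  then (pump || rain || valve) forces rain = True.
All clauses satisfied.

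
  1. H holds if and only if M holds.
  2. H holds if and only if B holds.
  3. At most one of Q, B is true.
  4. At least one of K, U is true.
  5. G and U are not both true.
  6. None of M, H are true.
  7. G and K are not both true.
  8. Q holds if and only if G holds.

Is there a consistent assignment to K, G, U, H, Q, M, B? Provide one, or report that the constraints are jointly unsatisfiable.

K: True; G: False; U: False; H: False; Q: False; M: False; B: False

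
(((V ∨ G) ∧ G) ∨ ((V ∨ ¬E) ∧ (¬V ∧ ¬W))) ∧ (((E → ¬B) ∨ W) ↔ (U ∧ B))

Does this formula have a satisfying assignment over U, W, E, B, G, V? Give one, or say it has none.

U=T, W=T, E=F, B=T, G=T, V=T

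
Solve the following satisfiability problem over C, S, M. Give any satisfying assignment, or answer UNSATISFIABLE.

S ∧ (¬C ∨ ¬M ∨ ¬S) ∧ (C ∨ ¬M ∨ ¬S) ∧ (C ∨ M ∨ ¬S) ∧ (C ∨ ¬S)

C = True, S = True, M = False

Unit clause (S) forces S = True.
In (C ∨ ¬S) only C is left, so C = True.
In (¬C ∨ ¬M ∨ ¬S) only ¬M is left, so M = False.
All clauses satisfied.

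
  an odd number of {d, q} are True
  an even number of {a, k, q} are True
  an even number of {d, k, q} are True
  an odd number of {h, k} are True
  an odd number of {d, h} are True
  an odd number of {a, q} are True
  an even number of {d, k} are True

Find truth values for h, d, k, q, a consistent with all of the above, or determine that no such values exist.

h = False, d = True, k = True, q = False, a = True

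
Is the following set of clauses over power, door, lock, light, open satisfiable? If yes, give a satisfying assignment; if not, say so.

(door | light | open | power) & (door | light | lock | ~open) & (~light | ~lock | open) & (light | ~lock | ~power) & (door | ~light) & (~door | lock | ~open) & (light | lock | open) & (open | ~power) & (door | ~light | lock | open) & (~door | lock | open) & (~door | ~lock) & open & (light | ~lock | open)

Unit clause (open) forces open = True.
Set power = False.
Try door = True:
  (~door | lock | ~open) forces lock = True.
  clause (~door | ~lock) is falsified — backtrack.
So door = False.
  then (door | ~light) forces light = False.
  then (door | light | lock | ~open) forces lock = True.
All clauses satisfied.

power: False, door: False, lock: True, light: False, open: True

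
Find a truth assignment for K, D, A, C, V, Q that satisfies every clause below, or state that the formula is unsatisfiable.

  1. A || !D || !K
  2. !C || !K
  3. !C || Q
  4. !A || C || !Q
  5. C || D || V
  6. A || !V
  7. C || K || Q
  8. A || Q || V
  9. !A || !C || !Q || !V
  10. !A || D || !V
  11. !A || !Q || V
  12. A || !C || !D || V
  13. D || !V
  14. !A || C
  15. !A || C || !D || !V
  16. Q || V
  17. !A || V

K = False; D = True; A = False; C = False; V = False; Q = True

Try K = True:
  (!C || !K) forces C = False.
  (!A || C) forces A = False.
  (A || !D || !K) forces D = False.
  (C || D || V) forces V = True.
  clause (A || !V) is falsified — backtrack.
So K = False.
Set D = True.
Set A = False.
  then (A || !V) forces V = False.
  then (A || Q || V) forces Q = True.
  then (A || !C || !D || V) forces C = False.
All clauses satisfied.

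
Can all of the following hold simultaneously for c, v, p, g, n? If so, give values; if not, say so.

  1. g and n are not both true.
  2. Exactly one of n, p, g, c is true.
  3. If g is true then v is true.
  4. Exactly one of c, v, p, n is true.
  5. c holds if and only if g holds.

c = False; v = False; p = False; g = False; n = True

  (1) g=F, n=T — not both ✓
  (2) {n, p, g, c}: 1 true — exactly one ✓
  (3) g=F ⇒ v: vacuous ✓
  (4) {c, v, p, n}: 1 true — exactly one ✓
  (5) c=F, g=F — same ✓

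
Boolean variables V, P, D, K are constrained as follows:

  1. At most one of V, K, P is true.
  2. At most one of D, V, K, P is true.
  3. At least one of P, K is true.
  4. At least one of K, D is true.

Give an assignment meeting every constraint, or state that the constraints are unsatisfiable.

V = False, P = False, D = False, K = True

  (1) {V, K, P}: 1 true — at most one ✓
  (2) {D, V, K, P}: 1 true — at most one ✓
  (3) {P, K}: 1 true — at least one ✓
  (4) {K, D}: 1 true — at least one ✓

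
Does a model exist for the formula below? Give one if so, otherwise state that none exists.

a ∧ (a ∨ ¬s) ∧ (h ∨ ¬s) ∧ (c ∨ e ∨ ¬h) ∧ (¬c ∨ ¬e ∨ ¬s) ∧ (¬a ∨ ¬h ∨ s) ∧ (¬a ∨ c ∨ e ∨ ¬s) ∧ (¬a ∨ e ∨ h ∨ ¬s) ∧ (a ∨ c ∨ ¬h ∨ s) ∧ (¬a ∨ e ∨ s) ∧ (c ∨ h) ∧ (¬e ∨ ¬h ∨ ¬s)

s=F, a=T, h=F, e=T, c=T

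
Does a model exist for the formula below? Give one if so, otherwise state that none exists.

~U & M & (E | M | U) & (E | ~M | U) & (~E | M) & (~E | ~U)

M = True; E = True; U = False

Unit clause (~U) forces U = False.
Unit clause (M) forces M = True.
In (E | ~M | U) only E is left, so E = True.
Check each clause:
  (~U): ~U holds.
  (M): M holds.
  (E | M | U): E holds.
  (E | ~M | U): E holds.
  (~E | M): M holds.
  (~E | ~U): ~U holds.
All clauses satisfied.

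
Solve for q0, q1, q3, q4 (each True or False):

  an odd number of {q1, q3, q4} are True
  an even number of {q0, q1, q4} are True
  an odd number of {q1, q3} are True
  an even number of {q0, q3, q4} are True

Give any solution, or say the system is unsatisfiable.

Adding constraints 2, 3, 4 mod 2: every variable appears an even number of times on the left, so the left side is 0.
But the right sides sum to 1 (mod 2). 0 ≠ 1 — the system is inconsistent.

No satisfying assignment exists.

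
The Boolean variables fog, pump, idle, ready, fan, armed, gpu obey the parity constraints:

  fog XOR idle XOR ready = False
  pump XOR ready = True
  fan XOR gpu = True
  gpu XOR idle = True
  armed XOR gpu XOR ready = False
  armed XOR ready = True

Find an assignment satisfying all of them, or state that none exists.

fog=T, pump=F, idle=F, ready=T, fan=F, armed=F, gpu=T

fog XOR idle XOR ready = T XOR F XOR T = False ✓
pump XOR ready = F XOR T = True ✓
fan XOR gpu = F XOR T = True ✓
gpu XOR idle = T XOR F = True ✓
armed XOR gpu XOR ready = F XOR T XOR T = False ✓
armed XOR ready = F XOR T = True ✓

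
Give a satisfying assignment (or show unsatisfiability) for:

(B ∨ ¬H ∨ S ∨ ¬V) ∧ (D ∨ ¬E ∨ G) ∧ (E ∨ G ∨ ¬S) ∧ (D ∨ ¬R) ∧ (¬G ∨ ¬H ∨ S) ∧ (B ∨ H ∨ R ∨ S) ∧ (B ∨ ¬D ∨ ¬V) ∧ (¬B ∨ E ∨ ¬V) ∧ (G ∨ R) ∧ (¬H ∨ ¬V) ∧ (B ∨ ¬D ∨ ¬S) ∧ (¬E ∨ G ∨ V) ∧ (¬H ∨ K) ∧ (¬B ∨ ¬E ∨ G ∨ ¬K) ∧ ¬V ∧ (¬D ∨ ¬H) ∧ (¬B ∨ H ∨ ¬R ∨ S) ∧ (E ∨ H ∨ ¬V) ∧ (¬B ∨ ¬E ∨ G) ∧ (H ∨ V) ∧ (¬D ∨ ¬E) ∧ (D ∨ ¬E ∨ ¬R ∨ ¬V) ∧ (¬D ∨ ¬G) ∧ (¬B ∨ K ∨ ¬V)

E = True, V = False, H = True, D = False, K = True, G = True, B = False, S = True, R = False

Unit clause (¬V) forces V = False.
In (H ∨ V) only H is left, so H = True.
In (¬H ∨ K) only K is left, so K = True.
In (¬D ∨ ¬H) only ¬D is left, so D = False.
In (D ∨ ¬R) only ¬R is left, so R = False.
In (G ∨ R) only G is left, so G = True.
In (¬G ∨ ¬H ∨ S) only S is left, so S = True.
Set E = True.
Set B = False.
All clauses satisfied.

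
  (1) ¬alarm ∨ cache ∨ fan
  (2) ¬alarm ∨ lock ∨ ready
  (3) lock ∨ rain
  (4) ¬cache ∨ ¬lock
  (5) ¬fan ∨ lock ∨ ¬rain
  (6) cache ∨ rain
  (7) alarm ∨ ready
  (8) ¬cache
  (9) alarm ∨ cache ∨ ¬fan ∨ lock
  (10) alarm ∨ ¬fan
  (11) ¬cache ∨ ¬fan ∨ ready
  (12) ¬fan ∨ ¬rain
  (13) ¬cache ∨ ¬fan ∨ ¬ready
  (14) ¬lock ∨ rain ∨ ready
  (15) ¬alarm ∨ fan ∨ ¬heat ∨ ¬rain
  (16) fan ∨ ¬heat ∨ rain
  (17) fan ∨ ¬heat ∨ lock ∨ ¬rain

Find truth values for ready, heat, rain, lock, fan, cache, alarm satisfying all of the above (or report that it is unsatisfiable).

Unit clause (¬cache) forces cache = False.
In (cache ∨ rain) only rain is left, so rain = True.
In (¬fan ∨ ¬rain) only ¬fan is left, so fan = False.
In (¬alarm ∨ cache ∨ fan) only ¬alarm is left, so alarm = False.
In (alarm ∨ ready) only ready is left, so ready = True.
Set heat = True.
  then (fan ∨ ¬heat ∨ lock ∨ ¬rain) forces lock = True.
All clauses satisfied.

ready = True, heat = True, rain = True, lock = True, fan = False, cache = False, alarm = False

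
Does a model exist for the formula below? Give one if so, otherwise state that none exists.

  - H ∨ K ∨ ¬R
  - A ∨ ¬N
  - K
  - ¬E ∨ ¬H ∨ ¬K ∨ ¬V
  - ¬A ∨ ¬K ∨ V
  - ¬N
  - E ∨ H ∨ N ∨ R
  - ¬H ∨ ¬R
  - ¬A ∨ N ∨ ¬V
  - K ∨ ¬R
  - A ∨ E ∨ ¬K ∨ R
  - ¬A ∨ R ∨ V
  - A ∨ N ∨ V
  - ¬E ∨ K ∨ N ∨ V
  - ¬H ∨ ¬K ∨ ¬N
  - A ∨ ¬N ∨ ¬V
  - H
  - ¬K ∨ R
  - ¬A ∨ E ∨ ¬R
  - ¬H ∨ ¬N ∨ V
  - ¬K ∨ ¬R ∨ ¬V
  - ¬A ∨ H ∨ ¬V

Case H = True:
  (K) forces K = True.
  (¬N) forces N = False.
  (¬H ∨ ¬R) forces R = False.
  Clause (¬K ∨ R) is falsified — contradiction.
Case H = False:
  Clause (H) is falsified — contradiction.
Both cases fail, so the formula is unsatisfiable.

The formula is unsatisfiable.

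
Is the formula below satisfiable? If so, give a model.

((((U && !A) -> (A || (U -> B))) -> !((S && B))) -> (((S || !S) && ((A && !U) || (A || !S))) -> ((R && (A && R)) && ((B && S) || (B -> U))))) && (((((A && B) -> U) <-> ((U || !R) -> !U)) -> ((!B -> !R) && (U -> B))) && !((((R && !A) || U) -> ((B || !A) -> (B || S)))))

Unsatisfiable — no assignment works.

Case B = True: the conjunct !((((R && !A) || U) -> ((B || !A) -> (B || S)))) becomes !((((R && !A) || U) -> True)) = False.
Case B = False: the formula simplifies to (((S || !S) && ((A && !U) || (A || !S))) -> (R && (A && R))) && ((((U || !R) -> !U) -> (!R && !U)) && !((((R && !A) || U) -> (!A -> S)))).
  A = True: the conjunct !((((R && !A) || U) -> (!A -> S))) becomes !((U -> True)) = False.
  A = False: simplifies to !(((S || !S) && !S)) && ((((U || !R) -> !U) -> (!R && !U)) && !(((R || U) -> S))).
    S = True: the conjunct !(((R || U) -> S)) becomes !(((R || U) -> True)) = False.
    S = False: the conjunct !(((S || !S) && !S)) becomes !((True && True)) = False.
Both cases fail — unsatisfiable.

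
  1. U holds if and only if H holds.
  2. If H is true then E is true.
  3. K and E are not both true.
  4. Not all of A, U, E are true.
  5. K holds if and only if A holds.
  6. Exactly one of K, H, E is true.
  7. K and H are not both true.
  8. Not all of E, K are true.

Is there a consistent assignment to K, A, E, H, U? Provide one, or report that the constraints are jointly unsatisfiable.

K = False, A = False, E = True, H = False, U = False

  (1) U=F, H=F — same ✓
  (2) H=F ⇒ E: vacuous ✓
  (3) K=F, E=T — not both ✓
  (4) {A, U, E}: 1/3 true — not all ✓
  (5) K=F, A=F — same ✓
  (6) {K, H, E}: 1 true — exactly one ✓
  (7) K=F, H=F — not both ✓
  (8) {E, K}: 1/2 true — not all ✓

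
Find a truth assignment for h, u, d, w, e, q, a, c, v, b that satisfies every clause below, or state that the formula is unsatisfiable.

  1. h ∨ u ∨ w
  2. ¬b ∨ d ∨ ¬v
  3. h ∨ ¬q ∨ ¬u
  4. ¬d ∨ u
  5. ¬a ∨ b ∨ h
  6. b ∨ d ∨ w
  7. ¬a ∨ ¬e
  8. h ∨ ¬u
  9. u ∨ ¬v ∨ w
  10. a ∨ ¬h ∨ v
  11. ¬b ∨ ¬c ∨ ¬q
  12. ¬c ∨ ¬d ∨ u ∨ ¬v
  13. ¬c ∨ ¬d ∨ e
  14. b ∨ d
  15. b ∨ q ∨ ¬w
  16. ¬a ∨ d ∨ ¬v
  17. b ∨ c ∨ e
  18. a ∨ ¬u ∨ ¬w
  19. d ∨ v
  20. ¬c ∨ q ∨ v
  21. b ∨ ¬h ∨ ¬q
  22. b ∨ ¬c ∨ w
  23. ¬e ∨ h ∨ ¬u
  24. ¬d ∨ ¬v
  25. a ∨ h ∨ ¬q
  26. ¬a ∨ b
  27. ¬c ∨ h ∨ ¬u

h=T, u=T, d=T, w=F, e=F, q=F, a=T, c=F, v=F, b=T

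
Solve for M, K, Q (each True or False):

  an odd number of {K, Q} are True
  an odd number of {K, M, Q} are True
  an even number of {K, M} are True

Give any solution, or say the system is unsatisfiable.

M = False, K = False, Q = True

{K, Q}: 1 true → odd ✓
{K, M, Q}: 1 true → odd ✓
{K, M}: 0 true → even ✓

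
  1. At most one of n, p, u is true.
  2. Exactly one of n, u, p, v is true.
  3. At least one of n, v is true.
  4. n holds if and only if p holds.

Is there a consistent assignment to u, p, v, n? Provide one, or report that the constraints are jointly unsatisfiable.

u=F; p=F; v=T; n=F

  (1) {n, p, u}: 0 true — at most one ✓
  (2) {n, u, p, v}: 1 true — exactly one ✓
  (3) {n, v}: 1 true — at least one ✓
  (4) n=F, p=F — same ✓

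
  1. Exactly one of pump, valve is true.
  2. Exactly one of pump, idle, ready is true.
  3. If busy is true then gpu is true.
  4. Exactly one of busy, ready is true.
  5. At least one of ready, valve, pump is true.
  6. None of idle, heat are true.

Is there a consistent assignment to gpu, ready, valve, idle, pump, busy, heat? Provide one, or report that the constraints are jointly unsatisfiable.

gpu=T, ready=T, valve=T, idle=F, pump=F, busy=F, heat=F

  (1) {pump, valve}: 1 true — exactly one ✓
  (2) {pump, idle, ready}: 1 true — exactly one ✓
  (3) busy=F ⇒ gpu: vacuous ✓
  (4) {busy, ready}: 1 true — exactly one ✓
  (5) {ready, valve, pump}: 2 true — at least one ✓
  (6) {idle, heat}: 0 true — none ✓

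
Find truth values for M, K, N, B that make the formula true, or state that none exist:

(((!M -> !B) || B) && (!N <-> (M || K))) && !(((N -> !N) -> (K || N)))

M: True, K: False, N: False, B: True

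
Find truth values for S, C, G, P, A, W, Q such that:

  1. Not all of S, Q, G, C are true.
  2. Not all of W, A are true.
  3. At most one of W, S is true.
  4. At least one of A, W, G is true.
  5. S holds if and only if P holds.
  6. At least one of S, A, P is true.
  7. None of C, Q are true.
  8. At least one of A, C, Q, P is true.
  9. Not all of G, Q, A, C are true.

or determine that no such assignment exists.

S = False, C = False, G = False, P = False, A = True, W = False, Q = False

  (1) {S, Q, G, C}: 0/4 true — not all ✓
  (2) {W, A}: 1/2 true — not all ✓
  (3) {W, S}: 0 true — at most one ✓
  (4) {A, W, G}: 1 true — at least one ✓
  (5) S=F, P=F — same ✓
  (6) {S, A, P}: 1 true — at least one ✓
  (7) {C, Q}: 0 true — none ✓
  (8) {A, C, Q, P}: 1 true — at least one ✓
  (9) {G, Q, A, C}: 1/4 true — not all ✓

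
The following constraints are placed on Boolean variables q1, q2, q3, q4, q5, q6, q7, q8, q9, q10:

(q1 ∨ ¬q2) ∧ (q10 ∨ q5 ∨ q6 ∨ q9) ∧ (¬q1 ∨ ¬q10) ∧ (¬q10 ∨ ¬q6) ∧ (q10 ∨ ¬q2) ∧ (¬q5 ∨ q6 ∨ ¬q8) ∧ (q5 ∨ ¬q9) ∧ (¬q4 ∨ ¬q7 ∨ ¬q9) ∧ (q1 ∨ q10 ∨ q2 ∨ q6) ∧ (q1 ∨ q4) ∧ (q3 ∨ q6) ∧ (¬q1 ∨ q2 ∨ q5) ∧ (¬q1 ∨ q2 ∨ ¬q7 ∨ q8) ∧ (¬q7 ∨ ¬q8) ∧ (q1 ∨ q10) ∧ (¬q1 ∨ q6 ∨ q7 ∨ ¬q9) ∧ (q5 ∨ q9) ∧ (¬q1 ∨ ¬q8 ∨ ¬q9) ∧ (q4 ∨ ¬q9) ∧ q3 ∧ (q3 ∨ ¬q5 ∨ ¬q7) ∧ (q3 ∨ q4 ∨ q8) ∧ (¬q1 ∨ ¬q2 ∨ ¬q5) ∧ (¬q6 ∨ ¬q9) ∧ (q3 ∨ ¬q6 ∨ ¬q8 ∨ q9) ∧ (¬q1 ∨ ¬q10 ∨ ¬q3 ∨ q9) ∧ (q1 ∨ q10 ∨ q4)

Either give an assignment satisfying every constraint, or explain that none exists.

q1=F, q2=F, q3=T, q4=T, q5=T, q6=F, q7=F, q8=F, q9=F, q10=T

Unit clause (q3) forces q3 = True.
Set q1 = False.
  then (q1 ∨ ¬q2) forces q2 = False.
  then (q1 ∨ q4) forces q4 = True.
  then (q1 ∨ q10) forces q10 = True.
  then (¬q10 ∨ ¬q6) forces q6 = False.
Try q5 = False:
  (q5 ∨ ¬q9) forces q9 = False.
  clause (q5 ∨ q9) is falsified — backtrack.
So q5 = True.
  then (¬q5 ∨ q6 ∨ ¬q8) forces q8 = False.
Set q7 = False.
Set q9 = False.
All clauses satisfied.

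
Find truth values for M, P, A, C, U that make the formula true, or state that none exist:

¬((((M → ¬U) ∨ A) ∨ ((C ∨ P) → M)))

Case M = True: the formula becomes ¬(((¬U ∨ A) ∨ True)) = False.
Case M = False: the formula becomes ¬((True ∨ ¬((C ∨ P)))) = False.
Both cases fail — unsatisfiable.

Unsatisfiable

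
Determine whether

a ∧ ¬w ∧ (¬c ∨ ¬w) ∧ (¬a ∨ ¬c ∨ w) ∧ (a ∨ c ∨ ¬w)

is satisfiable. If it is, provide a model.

a = True; w = False; c = False

Unit clause (a) forces a = True.
Unit clause (¬w) forces w = False.
In (¬a ∨ ¬c ∨ w) only ¬c is left, so c = False.
All clauses satisfied.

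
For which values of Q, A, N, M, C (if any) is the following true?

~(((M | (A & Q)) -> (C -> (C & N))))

Q = False, A = False, N = False, M = True, C = True

  ~(((M | (A & Q)) -> (C -> (C & N)))) = True
    (M | (A & Q)) -> (C -> (C & N)) = False
      M | (A & Q) = True
        A & Q = False
      C -> (C & N) = False
        C & N = False
The formula evaluates to True.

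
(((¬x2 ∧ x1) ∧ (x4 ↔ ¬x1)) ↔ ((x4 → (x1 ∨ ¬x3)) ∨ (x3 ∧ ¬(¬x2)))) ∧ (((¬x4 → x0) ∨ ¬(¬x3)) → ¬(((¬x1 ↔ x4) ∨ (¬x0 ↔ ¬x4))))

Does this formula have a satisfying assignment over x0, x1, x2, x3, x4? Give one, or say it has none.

x0 = False; x1 = True; x2 = False; x3 = False; x4 = False

  ((¬x2 ∧ x1) ∧ (x4 ↔ ¬x1)) ↔ ((x4 → (x1 ∨ ¬x3)) ∨ (x3 ∧ ¬(¬x2))) = True
    (¬x2 ∧ x1) ∧ (x4 ↔ ¬x1) = True
      ¬x2 ∧ x1 = True
        ¬x2 = True
      x4 ↔ ¬x1 = True
        ¬x1 = False
    (x4 → (x1 ∨ ¬x3)) ∨ (x3 ∧ ¬(¬x2)) = True
      x4 → (x1 ∨ ¬x3) = True
        x1 ∨ ¬x3 = True
          ¬x3 = True
      x3 ∧ ¬(¬x2) = False
        ¬(¬x2) = False
          ¬x2 = True
  ((¬x4 → x0) ∨ ¬(¬x3)) → ¬(((¬x1 ↔ x4) ∨ (¬x0 ↔ ¬x4))) = True
    (¬x4 → x0) ∨ ¬(¬x3) = False
      ¬x4 → x0 = False
        ¬x4 = True
      ¬(¬x3) = False
        ¬x3 = True
    ¬(((¬x1 ↔ x4) ∨ (¬x0 ↔ ¬x4))) = False
      (¬x1 ↔ x4) ∨ (¬x0 ↔ ¬x4) = True
        ¬x1 ↔ x4 = True
          ¬x1 = False
        ¬x0 ↔ ¬x4 = True
          ¬x0 = True
          ¬x4 = True
Both conjuncts True, so the formula holds.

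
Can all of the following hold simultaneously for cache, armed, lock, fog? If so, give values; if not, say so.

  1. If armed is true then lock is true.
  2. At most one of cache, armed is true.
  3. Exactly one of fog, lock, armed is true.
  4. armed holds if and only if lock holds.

cache=T; armed=F; lock=F; fog=T

  (1) armed=F ⇒ lock: vacuous ✓
  (2) {cache, armed}: 1 true — at most one ✓
  (3) {fog, lock, armed}: 1 true — exactly one ✓
  (4) armed=F, lock=F — same ✓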